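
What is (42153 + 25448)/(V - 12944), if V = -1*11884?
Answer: -67601/24828 ≈ -2.7228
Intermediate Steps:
V = -11884
(42153 + 25448)/(V - 12944) = (42153 + 25448)/(-11884 - 12944) = 67601/(-24828) = 67601*(-1/24828) = -67601/24828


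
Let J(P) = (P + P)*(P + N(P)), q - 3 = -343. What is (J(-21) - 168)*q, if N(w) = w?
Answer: -542640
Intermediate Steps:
q = -340 (q = 3 - 343 = -340)
J(P) = 4*P² (J(P) = (P + P)*(P + P) = (2*P)*(2*P) = 4*P²)
(J(-21) - 168)*q = (4*(-21)² - 168)*(-340) = (4*441 - 168)*(-340) = (1764 - 168)*(-340) = 1596*(-340) = -542640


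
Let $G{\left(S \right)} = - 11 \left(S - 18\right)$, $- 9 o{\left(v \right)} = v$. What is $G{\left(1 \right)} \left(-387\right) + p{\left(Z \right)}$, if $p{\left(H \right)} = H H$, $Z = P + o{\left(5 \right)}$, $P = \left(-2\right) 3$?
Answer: $- \frac{5858408}{81} \approx -72326.0$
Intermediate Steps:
$o{\left(v \right)} = - \frac{v}{9}$
$G{\left(S \right)} = 198 - 11 S$ ($G{\left(S \right)} = - 11 \left(-18 + S\right) = 198 - 11 S$)
$P = -6$
$Z = - \frac{59}{9}$ ($Z = -6 - \frac{5}{9} = - \frac{59}{9} \approx -6.5556$)
$p{\left(H \right)} = H^{2}$
$G{\left(1 \right)} \left(-387\right) + p{\left(Z \right)} = \left(198 - 11\right) \left(-387\right) + \left(- \frac{59}{9}\right)^{2} = \left(198 - 11\right) \left(-387\right) + \frac{3481}{81} = 187 \left(-387\right) + \frac{3481}{81} = -72369 + \frac{3481}{81} = - \frac{5858408}{81}$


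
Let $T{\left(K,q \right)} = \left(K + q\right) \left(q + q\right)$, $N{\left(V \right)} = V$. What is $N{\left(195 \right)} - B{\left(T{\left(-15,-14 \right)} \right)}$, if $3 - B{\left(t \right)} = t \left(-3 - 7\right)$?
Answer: $-7928$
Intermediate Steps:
$T{\left(K,q \right)} = 2 q \left(K + q\right)$ ($T{\left(K,q \right)} = \left(K + q\right) 2 q = 2 q \left(K + q\right)$)
$B{\left(t \right)} = 3 + 10 t$ ($B{\left(t \right)} = 3 - t \left(-3 - 7\right) = 3 - t \left(-10\right) = 3 - - 10 t = 3 + 10 t$)
$N{\left(195 \right)} - B{\left(T{\left(-15,-14 \right)} \right)} = 195 - \left(3 + 10 \cdot 2 \left(-14\right) \left(-15 - 14\right)\right) = 195 - \left(3 + 10 \cdot 2 \left(-14\right) \left(-29\right)\right) = 195 - \left(3 + 10 \cdot 812\right) = 195 - \left(3 + 8120\right) = 195 - 8123 = -7928$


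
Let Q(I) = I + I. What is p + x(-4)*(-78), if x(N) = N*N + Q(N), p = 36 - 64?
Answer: -652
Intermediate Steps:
Q(I) = 2*I
p = -28
x(N) = N² + 2*N (x(N) = N*N + 2*N = N² + 2*N)
p + x(-4)*(-78) = -28 - 4*(2 - 4)*(-78) = -28 - 4*(-2)*(-78) = -28 + 8*(-78) = -28 - 624 = -652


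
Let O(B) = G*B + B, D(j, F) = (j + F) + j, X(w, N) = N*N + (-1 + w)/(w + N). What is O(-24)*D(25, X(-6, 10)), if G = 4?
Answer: -17790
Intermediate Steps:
X(w, N) = N² + (-1 + w)/(N + w)
D(j, F) = F + 2*j (D(j, F) = (F + j) + j = F + 2*j)
O(B) = 5*B (O(B) = 4*B + B = 5*B)
O(-24)*D(25, X(-6, 10)) = (5*(-24))*((-1 - 6 + 10³ - 6*10²)/(10 - 6) + 2*25) = -120*((-1 - 6 + 1000 - 6*100)/4 + 50) = -120*((-1 - 6 + 1000 - 600)/4 + 50) = -120*((¼)*393 + 50) = -120*(393/4 + 50) = -120*593/4 = -17790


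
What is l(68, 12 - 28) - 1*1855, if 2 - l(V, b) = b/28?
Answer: -12967/7 ≈ -1852.4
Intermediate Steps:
l(V, b) = 2 - b/28
l(68, 12 - 28) - 1*1855 = (2 - (12 - 28)/28) - 1*1855 = (2 - 1/28*(-16)) - 1855 = (2 + 4/7) - 1855 = 18/7 - 1855 = -12967/7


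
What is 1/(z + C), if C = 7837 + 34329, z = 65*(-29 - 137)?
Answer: 1/31376 ≈ 3.1871e-5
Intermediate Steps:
z = -10790 (z = 65*(-166) = -10790)
C = 42166
1/(z + C) = 1/(-10790 + 42166) = 1/31376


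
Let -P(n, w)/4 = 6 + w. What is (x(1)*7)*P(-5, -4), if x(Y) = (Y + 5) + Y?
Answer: -392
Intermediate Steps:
P(n, w) = -24 - 4*w (P(n, w) = -4*(6 + w) = -24 - 4*w)
x(Y) = 5 + 2*Y (x(Y) = (5 + Y) + Y = 5 + 2*Y)
(x(1)*7)*P(-5, -4) = ((5 + 2*1)*7)*(-24 - 4*(-4)) = ((5 + 2)*7)*(-24 + 16) = (7*7)*(-8) = 49*(-8) = -392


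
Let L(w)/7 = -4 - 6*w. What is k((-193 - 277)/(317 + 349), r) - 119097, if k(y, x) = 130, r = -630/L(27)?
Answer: -118967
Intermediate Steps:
L(w) = -28 - 42*w (L(w) = 7*(-4 - 6*w) = -28 - 42*w)
r = 45/83 (r = -630/(-28 - 42*27) = -630/(-28 - 1134) = -630/(-1162) = -630*(-1/1162) = 45/83 ≈ 0.54217)
k((-193 - 277)/(317 + 349), r) - 119097 = 130 - 119097 = -118967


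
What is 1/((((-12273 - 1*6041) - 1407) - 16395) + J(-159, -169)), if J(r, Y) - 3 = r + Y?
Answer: -1/36441 ≈ -2.7442e-5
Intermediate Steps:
J(r, Y) = 3 + Y + r (J(r, Y) = 3 + (r + Y) = 3 + (Y + r) = 3 + Y + r)
1/((((-12273 - 1*6041) - 1407) - 16395) + J(-159, -169)) = 1/((((-12273 - 1*6041) - 1407) - 16395) + (3 - 169 - 159)) = 1/((((-12273 - 6041) - 1407) - 16395) - 325) = 1/(((-18314 - 1407) - 16395) - 325) = 1/((-19721 - 16395) - 325) = 1/(-36116 - 325) = 1/(-36441) = -1/36441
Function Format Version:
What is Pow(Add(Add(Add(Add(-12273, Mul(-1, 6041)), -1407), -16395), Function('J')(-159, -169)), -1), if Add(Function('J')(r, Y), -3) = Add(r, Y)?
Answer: Rational(-1, 36441) ≈ -2.7442e-5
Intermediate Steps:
Function('J')(r, Y) = Add(3, Y, r) (Function('J')(r, Y) = Add(3, Add(r, Y)) = Add(3, Add(Y, r)) = Add(3, Y, r))
Pow(Add(Add(Add(Add(-12273, Mul(-1, 6041)), -1407), -16395), Function('J')(-159, -169)), -1) = Pow(Add(Add(Add(Add(-12273, Mul(-1, 6041)), -1407), -16395), Add(3, -169, -159)), -1) = Pow(Add(Add(Add(Add(-12273, -6041), -1407), -16395), -325), -1) = Pow(Add(Add(Add(-18314, -1407), -16395), -325), -1) = Pow(Add(Add(-19721, -16395), -325), -1) = Pow(Add(-36116, -325), -1) = Pow(-36441, -1) = Rational(-1, 36441)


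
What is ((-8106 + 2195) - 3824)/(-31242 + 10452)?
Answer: 59/126 ≈ 0.46825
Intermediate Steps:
((-8106 + 2195) - 3824)/(-31242 + 10452) = (-5911 - 3824)/(-20790) = -9735*(-1/20790) = 59/126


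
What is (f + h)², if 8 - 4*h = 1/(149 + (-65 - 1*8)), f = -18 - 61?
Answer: 547981281/92416 ≈ 5929.5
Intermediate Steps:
f = -79
h = 607/304 (h = 2 - 1/(4*(149 + (-65 - 1*8))) = 2 - 1/(4*(149 + (-65 - 8))) = 2 - 1/(4*(149 - 73)) = 2 - ¼/76 = 2 - ¼*1/76 = 2 - 1/304 = 607/304 ≈ 1.9967)
(f + h)² = (-79 + 607/304)² = (-23409/304)² = 547981281/92416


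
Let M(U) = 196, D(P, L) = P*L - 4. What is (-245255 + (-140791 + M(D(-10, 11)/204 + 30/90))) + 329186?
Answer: -56664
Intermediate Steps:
D(P, L) = -4 + L*P (D(P, L) = L*P - 4 = -4 + L*P)
(-245255 + (-140791 + M(D(-10, 11)/204 + 30/90))) + 329186 = (-245255 + (-140791 + 196)) + 329186 = (-245255 - 140595) + 329186 = -385850 + 329186 = -56664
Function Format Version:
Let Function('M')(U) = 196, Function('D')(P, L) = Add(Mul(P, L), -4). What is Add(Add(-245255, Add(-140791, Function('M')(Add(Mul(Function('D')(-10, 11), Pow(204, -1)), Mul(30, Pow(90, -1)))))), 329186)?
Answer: -56664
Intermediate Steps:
Function('D')(P, L) = Add(-4, Mul(L, P)) (Function('D')(P, L) = Add(Mul(L, P), -4) = Add(-4, Mul(L, P)))
Add(Add(-245255, Add(-140791, Function('M')(Add(Mul(Function('D')(-10, 11), Pow(204, -1)), Mul(30, Pow(90, -1)))))), 329186) = Add(Add(-245255, Add(-140791, 196)), 329186) = Add(Add(-245255, -140595), 329186) = Add(-385850, 329186) = -56664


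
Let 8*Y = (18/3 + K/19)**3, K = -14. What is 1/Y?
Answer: 6859/125000 ≈ 0.054872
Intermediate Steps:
Y = 125000/6859 (Y = (18/3 - 14/19)**3/8 = (18*(1/3) - 14*1/19)**3/8 = (6 - 14/19)**3/8 = (100/19)**3/8 = (1/8)*(1000000/6859) = 125000/6859 ≈ 18.224)
1/Y = 1/(125000/6859) = 6859/125000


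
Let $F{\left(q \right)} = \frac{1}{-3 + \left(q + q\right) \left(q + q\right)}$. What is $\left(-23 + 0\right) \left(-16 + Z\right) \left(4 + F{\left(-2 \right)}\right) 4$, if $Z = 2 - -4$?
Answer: $\frac{48760}{13} \approx 3750.8$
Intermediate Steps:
$Z = 6$ ($Z = 2 + 4 = 6$)
$F{\left(q \right)} = \frac{1}{-3 + 4 q^{2}}$ ($F{\left(q \right)} = \frac{1}{-3 + 2 q 2 q} = \frac{1}{-3 + 4 q^{2}}$)
$\left(-23 + 0\right) \left(-16 + Z\right) \left(4 + F{\left(-2 \right)}\right) 4 = \left(-23 + 0\right) \left(-16 + 6\right) \left(4 + \frac{1}{-3 + 4 \left(-2\right)^{2}}\right) 4 = - 23 \left(- 10 \left(4 + \frac{1}{-3 + 4 \cdot 4}\right)\right) 4 = - 23 \left(- 10 \left(4 + \frac{1}{-3 + 16}\right)\right) 4 = - 23 \left(- 10 \left(4 + \frac{1}{13}\right)\right) 4 = - 23 \left(\left(-10\right) \frac{53}{13}\right) 4 = \left(-23\right) \left(- \frac{530}{13}\right) 4 = \frac{12190}{13} \cdot 4 = \frac{48760}{13}$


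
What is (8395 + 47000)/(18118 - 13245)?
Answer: 55395/4873 ≈ 11.368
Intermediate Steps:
(8395 + 47000)/(18118 - 13245) = 55395/4873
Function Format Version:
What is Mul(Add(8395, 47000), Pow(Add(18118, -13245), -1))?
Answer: Rational(55395, 4873) ≈ 11.368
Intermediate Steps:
Mul(Add(8395, 47000), Pow(Add(18118, -13245), -1)) = Mul(55395, Pow(4873, -1)) = Mul(55395, Rational(1, 4873)) = Rational(55395, 4873)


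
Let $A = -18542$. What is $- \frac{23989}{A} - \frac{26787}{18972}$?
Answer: $- \frac{6927541}{58629804} \approx -0.11816$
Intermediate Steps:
$- \frac{23989}{A} - \frac{26787}{18972} = - \frac{23989}{-18542} - \frac{26787}{18972} = \left(-23989\right) \left(- \frac{1}{18542}\right) - \frac{8929}{6324} = \frac{23989}{18542} - \frac{8929}{6324} = - \frac{6927541}{58629804}$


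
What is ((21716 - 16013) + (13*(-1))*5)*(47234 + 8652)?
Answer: 315085268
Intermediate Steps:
((21716 - 16013) + (13*(-1))*5)*(47234 + 8652) = (5703 - 13*5)*55886 = (5703 - 65)*55886 = 5638*55886 = 315085268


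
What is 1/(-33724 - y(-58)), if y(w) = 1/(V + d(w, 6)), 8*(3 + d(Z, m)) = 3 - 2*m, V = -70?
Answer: -593/19998324 ≈ -2.9652e-5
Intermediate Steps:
d(Z, m) = -21/8 - m/4 (d(Z, m) = -3 + (3 - 2*m)/8 = -3 + (3/8 - m/4) = -21/8 - m/4)
y(w) = -8/593 (y(w) = 1/(-70 + (-21/8 - ¼*6)) = 1/(-70 + (-21/8 - 3/2)) = 1/(-70 - 33/8) = 1/(-593/8) = -8/593)
1/(-33724 - y(-58)) = 1/(-33724 - 1*(-8/593)) = 1/(-33724 + 8/593) = 1/(-19998324/593) = -593/19998324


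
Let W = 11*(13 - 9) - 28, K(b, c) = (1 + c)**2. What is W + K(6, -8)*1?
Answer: 65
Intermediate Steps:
W = 16 (W = 11*4 - 28 = 44 - 28 = 16)
W + K(6, -8)*1 = 16 + (1 - 8)**2*1 = 16 + (-7)**2*1 = 16 + 49*1 = 16 + 49 = 65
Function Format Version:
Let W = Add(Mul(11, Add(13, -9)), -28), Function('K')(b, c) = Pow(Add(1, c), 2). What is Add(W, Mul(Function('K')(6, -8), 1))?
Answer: 65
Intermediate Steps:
W = 16 (W = Add(Mul(11, 4), -28) = Add(44, -28) = 16)
Add(W, Mul(Function('K')(6, -8), 1)) = Add(16, Mul(Pow(Add(1, -8), 2), 1)) = Add(16, Mul(Pow(-7, 2), 1)) = Add(16, Mul(49, 1)) = Add(16, 49) = 65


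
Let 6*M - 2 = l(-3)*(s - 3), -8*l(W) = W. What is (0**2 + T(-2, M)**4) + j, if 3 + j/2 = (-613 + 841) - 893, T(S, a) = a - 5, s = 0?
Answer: -4144748255/5308416 ≈ -780.79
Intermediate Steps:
l(W) = -W/8
M = 7/48 (M = 1/3 + ((-1/8*(-3))*(0 - 3))/6 = 1/3 + ((3/8)*(-3))/6 = 1/3 + (1/6)*(-9/8) = 1/3 - 3/16 = 7/48 ≈ 0.14583)
T(S, a) = -5 + a
j = -1336 (j = -6 + 2*((-613 + 841) - 893) = -6 + 2*(228 - 893) = -6 + 2*(-665) = -6 - 1330 = -1336)
(0**2 + T(-2, M)**4) + j = (0**2 + (-5 + 7/48)**4) - 1336 = (0 + (-233/48)**4) - 1336 = (0 + 2947295521/5308416) - 1336 = 2947295521/5308416 - 1336 = -4144748255/5308416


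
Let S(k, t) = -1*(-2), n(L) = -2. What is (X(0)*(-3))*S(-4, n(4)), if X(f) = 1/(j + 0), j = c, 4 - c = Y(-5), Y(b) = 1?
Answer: -2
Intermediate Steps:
S(k, t) = 2
c = 3 (c = 4 - 1*1 = 4 - 1 = 3)
j = 3
X(f) = 1/3 (X(f) = 1/(3 + 0) = 1/3)
(X(0)*(-3))*S(-4, n(4)) = ((1/3)*(-3))*2 = -1*2 = -2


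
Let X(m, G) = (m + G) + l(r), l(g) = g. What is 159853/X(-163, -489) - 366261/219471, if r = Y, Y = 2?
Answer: -1681960353/6793150 ≈ -247.60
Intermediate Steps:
r = 2
X(m, G) = 2 + G + m (X(m, G) = (m + G) + 2 = (G + m) + 2 = 2 + G + m)
159853/X(-163, -489) - 366261/219471 = 159853/(2 - 489 - 163) - 366261/219471 = 159853/(-650) - 366261*1/219471 = 159853*(-1/650) - 17441/10451 = -159853/650 - 17441/10451 = -1681960353/6793150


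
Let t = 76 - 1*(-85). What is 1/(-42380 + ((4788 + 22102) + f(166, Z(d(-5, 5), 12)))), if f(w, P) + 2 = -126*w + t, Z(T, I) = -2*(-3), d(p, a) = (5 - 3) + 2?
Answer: -1/36247 ≈ -2.7588e-5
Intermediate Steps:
d(p, a) = 4 (d(p, a) = 2 + 2 = 4)
Z(T, I) = 6
t = 161 (t = 76 + 85 = 161)
f(w, P) = 159 - 126*w (f(w, P) = -2 + (-126*w + 161) = -2 + (161 - 126*w) = 159 - 126*w)
1/(-42380 + ((4788 + 22102) + f(166, Z(d(-5, 5), 12)))) = 1/(-42380 + ((4788 + 22102) + (159 - 126*166))) = 1/(-42380 + (26890 + (159 - 20916))) = 1/(-42380 + (26890 - 20757)) = 1/(-42380 + 6133) = 1/(-36247) = -1/36247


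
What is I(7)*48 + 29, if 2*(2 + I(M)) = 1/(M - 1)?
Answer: -63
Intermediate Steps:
I(M) = -2 + 1/(2*(-1 + M)) (I(M) = -2 + 1/(2*(M - 1)) = -2 + 1/(2*(-1 + M)))
I(7)*48 + 29 = ((5 - 4*7)/(2*(-1 + 7)))*48 + 29 = ((1/2)*(5 - 28)/6)*48 + 29 = ((1/2)*(1/6)*(-23))*48 + 29 = -23/12*48 + 29 = -92 + 29 = -63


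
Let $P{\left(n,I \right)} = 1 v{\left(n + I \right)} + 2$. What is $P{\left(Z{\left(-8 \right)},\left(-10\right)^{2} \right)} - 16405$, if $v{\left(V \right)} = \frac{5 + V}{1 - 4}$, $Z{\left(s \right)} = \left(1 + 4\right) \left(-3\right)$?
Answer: $-16433$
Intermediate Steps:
$Z{\left(s \right)} = -15$ ($Z{\left(s \right)} = 5 \left(-3\right) = -15$)
$v{\left(V \right)} = - \frac{5}{3} - \frac{V}{3}$ ($v{\left(V \right)} = \frac{5 + V}{-3} = \left(5 + V\right) \left(- \frac{1}{3}\right) = - \frac{5}{3} - \frac{V}{3}$)
$P{\left(n,I \right)} = \frac{1}{3} - \frac{I}{3} - \frac{n}{3}$ ($P{\left(n,I \right)} = 1 \left(- \frac{5}{3} - \frac{n + I}{3}\right) + 2 = 1 \left(- \frac{5}{3} - \frac{I + n}{3}\right) + 2 = 1 \left(- \frac{5}{3} - \left(\frac{I}{3} + \frac{n}{3}\right)\right) + 2 = 1 \left(- \frac{5}{3} - \frac{I}{3} - \frac{n}{3}\right) + 2 = \left(- \frac{5}{3} - \frac{I}{3} - \frac{n}{3}\right) + 2 = \frac{1}{3} - \frac{I}{3} - \frac{n}{3}$)
$P{\left(Z{\left(-8 \right)},\left(-10\right)^{2} \right)} - 16405 = \left(\frac{1}{3} - \frac{\left(-10\right)^{2}}{3} - -5\right) - 16405 = \left(\frac{1}{3} - \frac{100}{3} + 5\right) - 16405 = -28 - 16405 = -16433$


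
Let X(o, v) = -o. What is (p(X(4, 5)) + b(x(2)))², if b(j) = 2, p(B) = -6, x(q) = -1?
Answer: 16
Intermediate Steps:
(p(X(4, 5)) + b(x(2)))² = (-6 + 2)² = (-4)² = 16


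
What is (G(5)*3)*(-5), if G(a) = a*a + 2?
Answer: -405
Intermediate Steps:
G(a) = 2 + a² (G(a) = a² + 2 = 2 + a²)
(G(5)*3)*(-5) = ((2 + 5²)*3)*(-5) = ((2 + 25)*3)*(-5) = (27*3)*(-5) = 81*(-5) = -405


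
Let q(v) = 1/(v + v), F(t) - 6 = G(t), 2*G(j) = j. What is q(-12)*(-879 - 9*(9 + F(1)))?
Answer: 679/16 ≈ 42.438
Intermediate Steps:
G(j) = j/2
F(t) = 6 + t/2
q(v) = 1/(2*v)
q(-12)*(-879 - 9*(9 + F(1))) = ((½)/(-12))*(-879 - 9*(9 + (6 + (½)*1))) = ((½)*(-1/12))*(-879 - 9*(9 + (6 + ½))) = -(-879 - 9*(9 + 13/2))/24 = -(-879 - 9*31/2)/24 = -(-879 - 279/2)/24 = -1/24*(-2037/2) = 679/16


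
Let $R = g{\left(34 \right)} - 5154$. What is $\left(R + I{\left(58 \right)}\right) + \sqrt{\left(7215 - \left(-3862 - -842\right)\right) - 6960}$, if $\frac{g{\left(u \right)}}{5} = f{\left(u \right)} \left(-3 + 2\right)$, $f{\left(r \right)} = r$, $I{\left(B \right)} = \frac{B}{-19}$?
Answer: $- \frac{101214}{19} + 5 \sqrt{131} \approx -5269.8$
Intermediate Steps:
$I{\left(B \right)} = - \frac{B}{19}$ ($I{\left(B \right)} = B \left(- \frac{1}{19}\right) = - \frac{B}{19}$)
$g{\left(u \right)} = - 5 u$ ($g{\left(u \right)} = 5 u \left(-3 + 2\right) = 5 u \left(-1\right) = 5 \left(- u\right) = - 5 u$)
$R = -5324$ ($R = \left(-5\right) 34 - 5154 = -170 - 5154 = -5324$)
$\left(R + I{\left(58 \right)}\right) + \sqrt{\left(7215 - \left(-3862 - -842\right)\right) - 6960} = \left(-5324 - \frac{58}{19}\right) + \sqrt{\left(7215 - \left(-3862 - -842\right)\right) - 6960} = \left(-5324 - \frac{58}{19}\right) + \sqrt{\left(7215 - \left(-3862 + 842\right)\right) - 6960} = - \frac{101214}{19} + \sqrt{\left(7215 - -3020\right) - 6960} = - \frac{101214}{19} + \sqrt{\left(7215 + 3020\right) - 6960} = - \frac{101214}{19} + \sqrt{10235 - 6960} = - \frac{101214}{19} + \sqrt{3275} = - \frac{101214}{19} + 5 \sqrt{131}$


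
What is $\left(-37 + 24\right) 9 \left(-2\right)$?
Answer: $234$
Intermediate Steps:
$\left(-37 + 24\right) 9 \left(-2\right) = \left(-13\right) \left(-18\right) = 234$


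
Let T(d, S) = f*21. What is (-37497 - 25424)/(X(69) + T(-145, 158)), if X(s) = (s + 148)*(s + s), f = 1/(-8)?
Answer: -503368/239547 ≈ -2.1013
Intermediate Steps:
f = -1/8 ≈ -0.12500
T(d, S) = -21/8 (T(d, S) = -1/8*21 = -21/8)
X(s) = 2*s*(148 + s) (X(s) = (148 + s)*(2*s) = 2*s*(148 + s))
(-37497 - 25424)/(X(69) + T(-145, 158)) = (-37497 - 25424)/(2*69*(148 + 69) - 21/8) = -62921/(2*69*217 - 21/8) = -62921/(29946 - 21/8) = -62921/239547/8 = -62921*8/239547 = -503368/239547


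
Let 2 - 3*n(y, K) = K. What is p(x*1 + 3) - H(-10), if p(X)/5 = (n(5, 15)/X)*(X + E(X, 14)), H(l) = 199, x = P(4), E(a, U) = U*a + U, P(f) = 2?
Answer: -1754/3 ≈ -584.67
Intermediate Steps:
E(a, U) = U + U*a
n(y, K) = ⅔ - K/3
x = 2
p(X) = -65*(14 + 15*X)/(3*X) (p(X) = 5*(((⅔ - ⅓*15)/X)*(X + 14*(1 + X))) = 5*(((⅔ - 5)/X)*(X + (14 + 14*X))) = 5*((-13/(3*X))*(14 + 15*X)) = 5*(-13*(14 + 15*X)/(3*X)) = -65*(14 + 15*X)/(3*X))
p(x*1 + 3) - H(-10) = (-325 - 910/(3*(2*1 + 3))) - 1*199 = (-325 - 910/(3*(2 + 3))) - 199 = (-325 - 910/3/5) - 199 = (-325 - 910/3*⅕) - 199 = (-325 - 182/3) - 199 = -1157/3 - 199 = -1754/3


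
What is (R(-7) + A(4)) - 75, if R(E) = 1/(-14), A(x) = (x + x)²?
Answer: -155/14 ≈ -11.071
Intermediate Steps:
A(x) = 4*x² (A(x) = (2*x)² = 4*x²)
R(E) = -1/14
(R(-7) + A(4)) - 75 = (-1/14 + 4*4²) - 75 = (-1/14 + 4*16) - 75 = (-1/14 + 64) - 75 = 895/14 - 75 = -155/14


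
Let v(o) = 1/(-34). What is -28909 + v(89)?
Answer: -982907/34 ≈ -28909.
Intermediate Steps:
v(o) = -1/34
-28909 + v(89) = -28909 - 1/34 = -982907/34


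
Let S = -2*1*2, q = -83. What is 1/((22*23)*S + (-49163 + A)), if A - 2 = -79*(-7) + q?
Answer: -1/50715 ≈ -1.9718e-5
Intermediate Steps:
S = -4 (S = -2*2 = -4)
A = 472 (A = 2 + (-79*(-7) - 83) = 2 + (553 - 83) = 2 + 470 = 472)
1/((22*23)*S + (-49163 + A)) = 1/((22*23)*(-4) + (-49163 + 472)) = 1/(506*(-4) - 48691) = 1/(-2024 - 48691) = 1/(-50715) = -1/50715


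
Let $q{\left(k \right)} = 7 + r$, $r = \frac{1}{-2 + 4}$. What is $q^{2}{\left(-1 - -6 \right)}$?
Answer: $\frac{225}{4} \approx 56.25$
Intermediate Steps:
$r = \frac{1}{2} \approx 0.5$
$q{\left(k \right)} = \frac{15}{2}$ ($q{\left(k \right)} = 7 + \frac{1}{2} = \frac{15}{2}$)
$q^{2}{\left(-1 - -6 \right)} = \left(\frac{15}{2}\right)^{2} = \frac{225}{4}$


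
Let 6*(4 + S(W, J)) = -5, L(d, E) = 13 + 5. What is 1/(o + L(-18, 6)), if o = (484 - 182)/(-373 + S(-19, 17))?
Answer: 2267/38994 ≈ 0.058137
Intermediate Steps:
L(d, E) = 18
S(W, J) = -29/6 (S(W, J) = -4 + (⅙)*(-5) = -4 - ⅚ = -29/6)
o = -1812/2267 (o = (484 - 182)/(-373 - 29/6) = 302/(-2267/6) = 302*(-6/2267) = -1812/2267 ≈ -0.79929)
1/(o + L(-18, 6)) = 1/(-1812/2267 + 18) = 1/(38994/2267) = 2267/38994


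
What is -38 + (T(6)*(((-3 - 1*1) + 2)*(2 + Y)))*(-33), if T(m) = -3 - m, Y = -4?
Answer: 1150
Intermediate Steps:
-38 + (T(6)*(((-3 - 1*1) + 2)*(2 + Y)))*(-33) = -38 + ((-3 - 1*6)*(((-3 - 1*1) + 2)*(2 - 4)))*(-33) = -38 + ((-3 - 6)*(((-3 - 1) + 2)*(-2)))*(-33) = -38 - 9*(-4 + 2)*(-2)*(-33) = -38 - (-18)*(-2)*(-33) = -38 - 9*4*(-33) = -38 - 36*(-33) = -38 + 1188 = 1150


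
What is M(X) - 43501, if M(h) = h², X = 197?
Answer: -4692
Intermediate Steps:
M(X) - 43501 = 197² - 43501 = 38809 - 43501 = -4692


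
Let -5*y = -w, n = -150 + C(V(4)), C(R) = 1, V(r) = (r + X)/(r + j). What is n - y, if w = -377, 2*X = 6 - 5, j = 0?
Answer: -368/5 ≈ -73.600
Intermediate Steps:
X = ½ (X = (6 - 5)/2 = (½)*1 = ½ ≈ 0.50000)
V(r) = (½ + r)/r (V(r) = (r + ½)/(r + 0) = (½ + r)/r)
n = -149 (n = -150 + 1 = -149)
y = -377/5 (y = -(-1)*(-377)/5 = -⅕*377 = -377/5 ≈ -75.400)
n - y = -149 - 1*(-377/5) = -149 + 377/5 = -368/5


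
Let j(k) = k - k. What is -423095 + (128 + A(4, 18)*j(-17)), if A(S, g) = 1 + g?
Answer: -422967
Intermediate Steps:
j(k) = 0
-423095 + (128 + A(4, 18)*j(-17)) = -423095 + (128 + (1 + 18)*0) = -423095 + (128 + 19*0) = -423095 + (128 + 0) = -423095 + 128 = -422967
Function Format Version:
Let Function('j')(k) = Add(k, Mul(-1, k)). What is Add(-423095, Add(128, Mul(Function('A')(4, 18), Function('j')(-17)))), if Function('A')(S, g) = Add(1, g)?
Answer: -422967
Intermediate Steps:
Function('j')(k) = 0
Add(-423095, Add(128, Mul(Function('A')(4, 18), Function('j')(-17)))) = Add(-423095, Add(128, Mul(Add(1, 18), 0))) = Add(-423095, Add(128, Mul(19, 0))) = Add(-423095, Add(128, 0)) = Add(-423095, 128) = -422967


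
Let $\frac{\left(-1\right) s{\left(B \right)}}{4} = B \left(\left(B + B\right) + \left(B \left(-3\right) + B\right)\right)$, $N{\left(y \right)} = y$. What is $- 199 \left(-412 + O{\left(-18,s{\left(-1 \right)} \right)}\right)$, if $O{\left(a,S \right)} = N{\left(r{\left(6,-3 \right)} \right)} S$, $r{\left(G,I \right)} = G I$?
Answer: $81988$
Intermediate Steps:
$s{\left(B \right)} = 0$ ($s{\left(B \right)} = - 4 B \left(\left(B + B\right) + \left(B \left(-3\right) + B\right)\right) = - 4 B \left(2 B + \left(- 3 B + B\right)\right) = - 4 B \left(2 B - 2 B\right) = - 4 B 0 = \left(-4\right) 0 = 0$)
$O{\left(a,S \right)} = - 18 S$ ($O{\left(a,S \right)} = 6 \left(-3\right) S = - 18 S$)
$- 199 \left(-412 + O{\left(-18,s{\left(-1 \right)} \right)}\right) = - 199 \left(-412 - 0\right) = - 199 \left(-412 + 0\right) = \left(-199\right) \left(-412\right) = 81988$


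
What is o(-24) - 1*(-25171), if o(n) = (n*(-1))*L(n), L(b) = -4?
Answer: 25075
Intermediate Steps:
o(n) = 4*n (o(n) = (n*(-1))*(-4) = -n*(-4) = 4*n)
o(-24) - 1*(-25171) = 4*(-24) - 1*(-25171) = -96 + 25171 = 25075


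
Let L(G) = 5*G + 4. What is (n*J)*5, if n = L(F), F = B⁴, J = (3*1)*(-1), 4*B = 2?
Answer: -1035/16 ≈ -64.688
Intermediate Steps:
B = ½ (B = (¼)*2 = ½ ≈ 0.50000)
J = -3 (J = 3*(-1) = -3)
F = 1/16 (F = (½)⁴ = 1/16 ≈ 0.062500)
L(G) = 4 + 5*G
n = 69/16 (n = 4 + 5*(1/16) = 4 + 5/16 = 69/16 ≈ 4.3125)
(n*J)*5 = ((69/16)*(-3))*5 = -207/16*5 = -1035/16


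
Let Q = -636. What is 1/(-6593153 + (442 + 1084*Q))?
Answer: -1/7282135 ≈ -1.3732e-7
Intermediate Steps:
1/(-6593153 + (442 + 1084*Q)) = 1/(-6593153 + (442 + 1084*(-636))) = 1/(-6593153 + (442 - 689424)) = 1/(-6593153 - 688982) = 1/(-7282135) = -1/7282135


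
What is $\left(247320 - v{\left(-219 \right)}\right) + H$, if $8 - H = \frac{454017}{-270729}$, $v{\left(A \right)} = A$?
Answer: $\frac{22339535260}{90243} \approx 2.4755 \cdot 10^{5}$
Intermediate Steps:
$H = \frac{873283}{90243}$ ($H = 8 - \frac{454017}{-270729} = 8 - 454017 \left(- \frac{1}{270729}\right) = 8 - - \frac{151339}{90243} = 8 + \frac{151339}{90243} = \frac{873283}{90243} \approx 9.677$)
$\left(247320 - v{\left(-219 \right)}\right) + H = \left(247320 - -219\right) + \frac{873283}{90243} = \left(247320 + 219\right) + \frac{873283}{90243} = 247539 + \frac{873283}{90243} = \frac{22339535260}{90243}$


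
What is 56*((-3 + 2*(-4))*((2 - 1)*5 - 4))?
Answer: -616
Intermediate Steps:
56*((-3 + 2*(-4))*((2 - 1)*5 - 4)) = 56*((-3 - 8)*(1*5 - 4)) = 56*(-11*(5 - 4)) = 56*(-11*1) = 56*(-11) = -616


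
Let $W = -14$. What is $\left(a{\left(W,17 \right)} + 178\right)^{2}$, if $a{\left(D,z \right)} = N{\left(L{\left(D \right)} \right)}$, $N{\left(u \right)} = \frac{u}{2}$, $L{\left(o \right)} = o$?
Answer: $29241$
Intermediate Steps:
$N{\left(u \right)} = \frac{u}{2}$ ($N{\left(u \right)} = u \frac{1}{2} = \frac{u}{2}$)
$a{\left(D,z \right)} = \frac{D}{2}$
$\left(a{\left(W,17 \right)} + 178\right)^{2} = \left(\frac{1}{2} \left(-14\right) + 178\right)^{2} = \left(-7 + 178\right)^{2} = 171^{2} = 29241$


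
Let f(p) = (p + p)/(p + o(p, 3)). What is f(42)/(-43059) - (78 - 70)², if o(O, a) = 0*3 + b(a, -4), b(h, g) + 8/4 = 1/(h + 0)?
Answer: -111149716/1736713 ≈ -64.000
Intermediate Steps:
b(h, g) = -2 + 1/h (b(h, g) = -2 + 1/(h + 0) = -2 + 1/h)
o(O, a) = -2 + 1/a (o(O, a) = 0*3 + (-2 + 1/a) = 0 + (-2 + 1/a) = -2 + 1/a)
f(p) = 2*p/(-5/3 + p) (f(p) = (p + p)/(p + (-2 + 1/3)) = (2*p)/(p + (-2 + ⅓)) = (2*p)/(p - 5/3) = (2*p)/(-5/3 + p) = 2*p/(-5/3 + p))
f(42)/(-43059) - (78 - 70)² = (6*42/(-5 + 3*42))/(-43059) - (78 - 70)² = (6*42/(-5 + 126))*(-1/43059) - 1*8² = (6*42/121)*(-1/43059) - 1*64 = (6*42*(1/121))*(-1/43059) - 64 = (252/121)*(-1/43059) - 64 = -84/1736713 - 64 = -111149716/1736713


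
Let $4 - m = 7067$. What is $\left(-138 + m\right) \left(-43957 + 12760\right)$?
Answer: $224649597$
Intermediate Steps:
$m = -7063$ ($m = 4 - 7067 = -7063$)
$\left(-138 + m\right) \left(-43957 + 12760\right) = \left(-138 - 7063\right) \left(-43957 + 12760\right) = \left(-7201\right) \left(-31197\right) = 224649597$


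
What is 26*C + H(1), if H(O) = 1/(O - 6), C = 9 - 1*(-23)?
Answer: 4159/5 ≈ 831.80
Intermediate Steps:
C = 32 (C = 9 + 23 = 32)
H(O) = 1/(-6 + O)
26*C + H(1) = 26*32 + 1/(-6 + 1) = 832 + 1/(-5) = 832 - ⅕ = 4159/5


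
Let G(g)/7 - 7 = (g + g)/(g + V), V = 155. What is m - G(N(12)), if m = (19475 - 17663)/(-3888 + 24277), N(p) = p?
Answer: -169965935/3404963 ≈ -49.917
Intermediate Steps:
m = 1812/20389 ≈ 0.088871
G(g) = 49 + 14*g/(155 + g) (G(g) = 49 + 7*((g + g)/(g + 155)) = 49 + 7*((2*g)/(155 + g)) = 49 + 7*(2*g/(155 + g)) = 49 + 14*g/(155 + g))
m - G(N(12)) = 1812/20389 - 7*(1085 + 9*12)/(155 + 12) = 1812/20389 - 7*(1085 + 108)/167 = 1812/20389 - 7*1193/167 = 1812/20389 - 1*8351/167 = 1812/20389 - 8351/167 = -169965935/3404963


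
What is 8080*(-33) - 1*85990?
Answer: -352630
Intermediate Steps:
8080*(-33) - 1*85990 = -266640 - 85990 = -352630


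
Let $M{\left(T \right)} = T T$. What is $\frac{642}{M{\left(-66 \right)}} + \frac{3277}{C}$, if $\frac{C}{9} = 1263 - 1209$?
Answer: $\frac{202592}{29403} \approx 6.8902$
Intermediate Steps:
$C = 486$ ($C = 9 \left(1263 - 1209\right) = 9 \cdot 54 = 486$)
$M{\left(T \right)} = T^{2}$
$\frac{642}{M{\left(-66 \right)}} + \frac{3277}{C} = \frac{642}{\left(-66\right)^{2}} + \frac{3277}{486} = \frac{642}{4356} + 3277 \cdot \frac{1}{486} = 642 \cdot \frac{1}{4356} + \frac{3277}{486} = \frac{107}{726} + \frac{3277}{486} = \frac{202592}{29403}$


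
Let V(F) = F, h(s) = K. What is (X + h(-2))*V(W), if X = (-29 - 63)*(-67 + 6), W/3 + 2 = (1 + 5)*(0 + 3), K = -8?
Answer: 268992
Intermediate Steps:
h(s) = -8
W = 48 (W = -6 + 3*((1 + 5)*(0 + 3)) = -6 + 3*(6*3) = -6 + 3*18 = -6 + 54 = 48)
X = 5612 (X = -92*(-61) = 5612)
(X + h(-2))*V(W) = (5612 - 8)*48 = 5604*48 = 268992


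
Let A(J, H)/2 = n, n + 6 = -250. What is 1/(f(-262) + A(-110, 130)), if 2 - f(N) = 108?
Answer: -1/618 ≈ -0.0016181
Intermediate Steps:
n = -256 (n = -6 - 250 = -256)
f(N) = -106 (f(N) = 2 - 1*108 = 2 - 108 = -106)
A(J, H) = -512 (A(J, H) = 2*(-256) = -512)
1/(f(-262) + A(-110, 130)) = 1/(-106 - 512) = 1/(-618) = -1/618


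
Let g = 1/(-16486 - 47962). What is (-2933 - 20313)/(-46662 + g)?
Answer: 1498158208/3007272577 ≈ 0.49818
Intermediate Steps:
g = -1/64448 (g = 1/(-64448) = -1/64448 ≈ -1.5516e-5)
(-2933 - 20313)/(-46662 + g) = (-2933 - 20313)/(-46662 - 1/64448) = -23246/(-3007272577/64448) = -23246*(-64448/3007272577) = 1498158208/3007272577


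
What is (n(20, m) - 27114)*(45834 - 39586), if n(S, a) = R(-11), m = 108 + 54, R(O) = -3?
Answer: -169427016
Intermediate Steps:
m = 162
n(S, a) = -3
(n(20, m) - 27114)*(45834 - 39586) = (-3 - 27114)*(45834 - 39586) = -27117*6248 = -169427016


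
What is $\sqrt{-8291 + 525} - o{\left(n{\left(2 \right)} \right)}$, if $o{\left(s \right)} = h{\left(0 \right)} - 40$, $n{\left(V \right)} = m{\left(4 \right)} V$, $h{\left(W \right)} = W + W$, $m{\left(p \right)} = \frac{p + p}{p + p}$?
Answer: $40 + i \sqrt{7766} \approx 40.0 + 88.125 i$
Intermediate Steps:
$m{\left(p \right)} = 1$ ($m{\left(p \right)} = \frac{2 p}{2 p} = 2 p \frac{1}{2 p} = 1$)
$h{\left(W \right)} = 2 W$
$n{\left(V \right)} = V$ ($n{\left(V \right)} = 1 V = V$)
$o{\left(s \right)} = -40$ ($o{\left(s \right)} = 2 \cdot 0 - 40 = 0 - 40 = -40$)
$\sqrt{-8291 + 525} - o{\left(n{\left(2 \right)} \right)} = \sqrt{-8291 + 525} - -40 = \sqrt{-7766} + 40 = i \sqrt{7766} + 40 = 40 + i \sqrt{7766}$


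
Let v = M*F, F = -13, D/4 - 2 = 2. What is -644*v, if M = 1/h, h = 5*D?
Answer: 2093/20 ≈ 104.65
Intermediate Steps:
D = 16 (D = 8 + 4*2 = 8 + 8 = 16)
h = 80 (h = 5*16 = 80)
M = 1/80 ≈ 0.012500
v = -13/80 (v = (1/80)*(-13) = -13/80 ≈ -0.16250)
-644*v = -644*(-13/80) = 2093/20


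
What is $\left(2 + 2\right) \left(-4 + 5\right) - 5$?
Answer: $-1$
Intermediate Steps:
$\left(2 + 2\right) \left(-4 + 5\right) - 5 = 4 \cdot 1 - 5 = 4 - 5 = -1$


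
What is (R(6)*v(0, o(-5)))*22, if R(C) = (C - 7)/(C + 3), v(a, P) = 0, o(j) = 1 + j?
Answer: 0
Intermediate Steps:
R(C) = (-7 + C)/(3 + C)
(R(6)*v(0, o(-5)))*22 = (((-7 + 6)/(3 + 6))*0)*22 = ((-1/9)*0)*22 = (((1/9)*(-1))*0)*22 = -1/9*0*22 = 0*22 = 0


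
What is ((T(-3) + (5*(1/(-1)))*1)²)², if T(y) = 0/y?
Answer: 625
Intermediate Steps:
T(y) = 0
((T(-3) + (5*(1/(-1)))*1)²)² = ((0 + (5*(1/(-1)))*1)²)² = ((0 + (5*(1*(-1)))*1)²)² = ((0 + (5*(-1))*1)²)² = ((0 - 5*1)²)² = ((0 - 5)²)² = ((-5)²)² = 25² = 625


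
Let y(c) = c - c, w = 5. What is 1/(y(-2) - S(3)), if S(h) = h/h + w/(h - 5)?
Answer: ⅔ ≈ 0.66667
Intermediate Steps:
y(c) = 0
S(h) = 1 + 5/(-5 + h) (S(h) = h/h + 5/(h - 5) = 1 + 5/(-5 + h))
1/(y(-2) - S(3)) = 1/(0 - 3/(-5 + 3)) = 1/(0 - 3/(-2)) = 1/(0 - 3*(-1)/2) = 1/(0 - 1*(-3/2)) = 1/(0 + 3/2) = 1/(3/2) = ⅔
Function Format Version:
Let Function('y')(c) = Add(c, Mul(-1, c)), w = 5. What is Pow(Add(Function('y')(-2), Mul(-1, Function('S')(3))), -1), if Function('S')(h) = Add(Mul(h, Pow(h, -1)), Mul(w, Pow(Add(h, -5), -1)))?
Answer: Rational(2, 3) ≈ 0.66667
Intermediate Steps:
Function('y')(c) = 0
Function('S')(h) = Add(1, Mul(5, Pow(Add(-5, h), -1))) (Function('S')(h) = Add(Mul(h, Pow(h, -1)), Mul(5, Pow(Add(h, -5), -1))) = Add(1, Mul(5, Pow(Add(-5, h), -1))))
Pow(Add(Function('y')(-2), Mul(-1, Function('S')(3))), -1) = Pow(Add(0, Mul(-1, Mul(3, Pow(Add(-5, 3), -1)))), -1) = Pow(Add(0, Mul(-1, Mul(3, Pow(-2, -1)))), -1) = Pow(Add(0, Mul(-1, Mul(3, Rational(-1, 2)))), -1) = Pow(Add(0, Mul(-1, Rational(-3, 2))), -1) = Pow(Add(0, Rational(3, 2)), -1) = Pow(Rational(3, 2), -1) = Rational(2, 3)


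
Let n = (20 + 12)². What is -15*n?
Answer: -15360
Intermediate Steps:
n = 1024 (n = 32² = 1024)
-15*n = -15*1024 = -15360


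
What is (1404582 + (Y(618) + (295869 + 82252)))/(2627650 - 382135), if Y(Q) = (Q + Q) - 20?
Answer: 1783919/2245515 ≈ 0.79444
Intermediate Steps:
Y(Q) = -20 + 2*Q (Y(Q) = 2*Q - 20 = -20 + 2*Q)
(1404582 + (Y(618) + (295869 + 82252)))/(2627650 - 382135) = (1404582 + ((-20 + 2*618) + (295869 + 82252)))/(2627650 - 382135) = (1404582 + ((-20 + 1236) + 378121))/2245515 = (1404582 + (1216 + 378121))*(1/2245515) = (1404582 + 379337)*(1/2245515) = 1783919*(1/2245515) = 1783919/2245515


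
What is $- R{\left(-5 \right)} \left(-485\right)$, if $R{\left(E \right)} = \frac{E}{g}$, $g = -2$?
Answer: $\frac{2425}{2} \approx 1212.5$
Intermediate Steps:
$R{\left(E \right)} = - \frac{E}{2}$ ($R{\left(E \right)} = \frac{E}{-2} = E \left(- \frac{1}{2}\right) = - \frac{E}{2}$)
$- R{\left(-5 \right)} \left(-485\right) = - \left(- \frac{1}{2}\right) \left(-5\right) \left(-485\right) = - \frac{5 \left(-485\right)}{2} = \left(-1\right) \left(- \frac{2425}{2}\right) = \frac{2425}{2}$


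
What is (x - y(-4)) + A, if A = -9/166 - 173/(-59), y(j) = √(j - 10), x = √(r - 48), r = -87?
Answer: 28187/9794 - I*√14 + 3*I*√15 ≈ 2.878 + 7.8773*I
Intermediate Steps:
x = 3*I*√15 (x = √(-87 - 48) = √(-135) = 3*I*√15 ≈ 11.619*I)
y(j) = √(-10 + j)
A = 28187/9794 (A = -9*1/166 - 173*(-1/59) = -9/166 + 173/59 = 28187/9794 ≈ 2.8780)
(x - y(-4)) + A = (3*I*√15 - √(-10 - 4)) + 28187/9794 = (3*I*√15 - √(-14)) + 28187/9794 = (3*I*√15 - I*√14) + 28187/9794 = (-I*√14 + 3*I*√15) + 28187/9794 = 28187/9794 - I*√14 + 3*I*√15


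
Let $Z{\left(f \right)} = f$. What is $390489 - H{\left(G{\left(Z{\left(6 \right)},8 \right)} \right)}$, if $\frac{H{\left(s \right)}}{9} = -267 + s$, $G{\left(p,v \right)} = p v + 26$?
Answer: $392226$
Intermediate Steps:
$G{\left(p,v \right)} = 26 + p v$
$H{\left(s \right)} = -2403 + 9 s$ ($H{\left(s \right)} = 9 \left(-267 + s\right) = -2403 + 9 s$)
$390489 - H{\left(G{\left(Z{\left(6 \right)},8 \right)} \right)} = 390489 - \left(-2403 + 9 \left(26 + 6 \cdot 8\right)\right) = 390489 - \left(-2403 + 9 \left(26 + 48\right)\right) = 390489 - \left(-2403 + 9 \cdot 74\right) = 390489 - \left(-2403 + 666\right) = 390489 - -1737 = 390489 + 1737 = 392226$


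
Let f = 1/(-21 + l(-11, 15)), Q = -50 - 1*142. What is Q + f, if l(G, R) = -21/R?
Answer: -21509/112 ≈ -192.04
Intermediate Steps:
Q = -192 (Q = -50 - 142 = -192)
f = -5/112 (f = 1/(-21 - 21/15) = 1/(-21 - 21*1/15) = 1/(-21 - 7/5) = 1/(-112/5) = -5/112 ≈ -0.044643)
Q + f = -192 - 5/112 = -21509/112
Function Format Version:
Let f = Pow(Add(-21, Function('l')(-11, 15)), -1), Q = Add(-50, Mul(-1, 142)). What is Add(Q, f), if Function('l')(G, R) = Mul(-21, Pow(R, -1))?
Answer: Rational(-21509, 112) ≈ -192.04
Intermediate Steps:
Q = -192 (Q = Add(-50, -142) = -192)
f = Rational(-5, 112) (f = Pow(Add(-21, Mul(-21, Pow(15, -1))), -1) = Pow(Add(-21, Mul(-21, Rational(1, 15))), -1) = Pow(Add(-21, Rational(-7, 5)), -1) = Pow(Rational(-112, 5), -1) = Rational(-5, 112) ≈ -0.044643)
Add(Q, f) = Add(-192, Rational(-5, 112)) = Rational(-21509, 112)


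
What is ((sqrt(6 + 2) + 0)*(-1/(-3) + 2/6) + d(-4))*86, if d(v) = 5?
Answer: 430 + 344*sqrt(2)/3 ≈ 592.16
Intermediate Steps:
((sqrt(6 + 2) + 0)*(-1/(-3) + 2/6) + d(-4))*86 = ((sqrt(6 + 2) + 0)*(-1/(-3) + 2/6) + 5)*86 = ((sqrt(8) + 0)*(-1*(-1/3) + 2*(1/6)) + 5)*86 = ((2*sqrt(2) + 0)*(1/3 + 1/3) + 5)*86 = ((2*sqrt(2))*(2/3) + 5)*86 = (4*sqrt(2)/3 + 5)*86 = (5 + 4*sqrt(2)/3)*86 = 430 + 344*sqrt(2)/3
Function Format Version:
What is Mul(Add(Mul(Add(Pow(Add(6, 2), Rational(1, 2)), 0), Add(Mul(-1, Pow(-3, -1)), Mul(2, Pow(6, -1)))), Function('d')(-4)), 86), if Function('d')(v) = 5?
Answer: Add(430, Mul(Rational(344, 3), Pow(2, Rational(1, 2)))) ≈ 592.16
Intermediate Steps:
Mul(Add(Mul(Add(Pow(Add(6, 2), Rational(1, 2)), 0), Add(Mul(-1, Pow(-3, -1)), Mul(2, Pow(6, -1)))), Function('d')(-4)), 86) = Mul(Add(Mul(Add(Pow(Add(6, 2), Rational(1, 2)), 0), Add(Mul(-1, Pow(-3, -1)), Mul(2, Pow(6, -1)))), 5), 86) = Mul(Add(Mul(Add(Pow(8, Rational(1, 2)), 0), Add(Mul(-1, Rational(-1, 3)), Mul(2, Rational(1, 6)))), 5), 86) = Mul(Add(Mul(Add(Mul(2, Pow(2, Rational(1, 2))), 0), Add(Rational(1, 3), Rational(1, 3))), 5), 86) = Mul(Add(Mul(Mul(2, Pow(2, Rational(1, 2))), Rational(2, 3)), 5), 86) = Mul(Add(Mul(Rational(4, 3), Pow(2, Rational(1, 2))), 5), 86) = Mul(Add(5, Mul(Rational(4, 3), Pow(2, Rational(1, 2)))), 86) = Add(430, Mul(Rational(344, 3), Pow(2, Rational(1, 2))))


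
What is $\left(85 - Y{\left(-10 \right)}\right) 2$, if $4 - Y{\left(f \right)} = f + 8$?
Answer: $158$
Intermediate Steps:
$Y{\left(f \right)} = -4 - f$ ($Y{\left(f \right)} = 4 - \left(f + 8\right) = 4 - \left(8 + f\right) = -4 - f$)
$\left(85 - Y{\left(-10 \right)}\right) 2 = \left(85 - \left(-4 - -10\right)\right) 2 = \left(85 - \left(-4 + 10\right)\right) 2 = \left(85 - 6\right) 2 = 79 \cdot 2 = 158$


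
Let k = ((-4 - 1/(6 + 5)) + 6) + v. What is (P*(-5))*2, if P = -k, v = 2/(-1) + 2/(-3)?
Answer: -250/33 ≈ -7.5758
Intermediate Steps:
v = -8/3 (v = 2*(-1) + 2*(-⅓) = -2 - ⅔ = -8/3 ≈ -2.6667)
k = -25/33 (k = ((-4 - 1/(6 + 5)) + 6) - 8/3 = ((-4 - 1/11) + 6) - 8/3 = (-45/11 + 6) - 8/3 = 21/11 - 8/3 = -25/33 ≈ -0.75758)
P = 25/33 (P = -1*(-25/33) = 25/33 ≈ 0.75758)
(P*(-5))*2 = ((25/33)*(-5))*2 = -125/33*2 = -250/33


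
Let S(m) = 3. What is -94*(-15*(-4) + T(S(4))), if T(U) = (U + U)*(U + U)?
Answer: -9024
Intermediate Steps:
T(U) = 4*U² (T(U) = (2*U)*(2*U) = 4*U²)
-94*(-15*(-4) + T(S(4))) = -94*(-15*(-4) + 4*3²) = -94*(60 + 4*9) = -94*(60 + 36) = -94*96 = -9024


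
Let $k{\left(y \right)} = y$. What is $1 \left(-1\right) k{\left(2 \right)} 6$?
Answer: $-12$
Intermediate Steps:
$1 \left(-1\right) k{\left(2 \right)} 6 = 1 \left(-1\right) 2 \cdot 6 = \left(-1\right) 2 \cdot 6 = \left(-2\right) 6 = -12$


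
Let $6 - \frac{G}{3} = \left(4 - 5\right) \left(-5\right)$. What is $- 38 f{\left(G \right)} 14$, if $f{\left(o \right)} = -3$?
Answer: $1596$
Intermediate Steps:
$G = 3$ ($G = 18 - 3 \left(4 - 5\right) \left(-5\right) = 18 - 3 \left(\left(-1\right) \left(-5\right)\right) = 18 - 15 = 3$)
$- 38 f{\left(G \right)} 14 = \left(-38\right) \left(-3\right) 14 = 114 \cdot 14 = 1596$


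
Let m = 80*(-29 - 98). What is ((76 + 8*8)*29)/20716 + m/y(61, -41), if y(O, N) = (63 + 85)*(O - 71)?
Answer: 1353021/191623 ≈ 7.0609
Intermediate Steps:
y(O, N) = -10508 + 148*O (y(O, N) = 148*(-71 + O) = -10508 + 148*O)
m = -10160 (m = 80*(-127) = -10160)
((76 + 8*8)*29)/20716 + m/y(61, -41) = ((76 + 8*8)*29)/20716 - 10160/(-10508 + 148*61) = ((76 + 64)*29)*(1/20716) - 10160/(-10508 + 9028) = (140*29)*(1/20716) - 10160/(-1480) = 4060*(1/20716) - 10160*(-1/1480) = 1015/5179 + 254/37 = 1353021/191623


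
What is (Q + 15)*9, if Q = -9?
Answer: 54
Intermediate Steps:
(Q + 15)*9 = (-9 + 15)*9 = 6*9 = 54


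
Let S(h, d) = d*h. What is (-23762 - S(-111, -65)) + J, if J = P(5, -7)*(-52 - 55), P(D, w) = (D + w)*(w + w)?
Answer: -33973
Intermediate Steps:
P(D, w) = 2*w*(D + w) (P(D, w) = (D + w)*(2*w) = 2*w*(D + w))
J = -2996 (J = (2*(-7)*(5 - 7))*(-52 - 55) = (2*(-7)*(-2))*(-107) = 28*(-107) = -2996)
(-23762 - S(-111, -65)) + J = (-23762 - (-65)*(-111)) - 2996 = (-23762 - 1*7215) - 2996 = (-23762 - 7215) - 2996 = -30977 - 2996 = -33973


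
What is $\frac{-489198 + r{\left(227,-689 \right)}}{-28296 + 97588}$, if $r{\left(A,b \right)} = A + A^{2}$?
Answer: $- \frac{218721}{34646} \approx -6.313$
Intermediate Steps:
$\frac{-489198 + r{\left(227,-689 \right)}}{-28296 + 97588} = \frac{-489198 + 227 \left(1 + 227\right)}{-28296 + 97588} = \frac{-489198 + 227 \cdot 228}{69292} = \left(-489198 + 51756\right) \frac{1}{69292} = \left(-437442\right) \frac{1}{69292} = - \frac{218721}{34646}$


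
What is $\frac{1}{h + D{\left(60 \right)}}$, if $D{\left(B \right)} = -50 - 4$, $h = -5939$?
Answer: $- \frac{1}{5993} \approx -0.00016686$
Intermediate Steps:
$D{\left(B \right)} = -54$ ($D{\left(B \right)} = -50 - 4 = -54$)
$\frac{1}{h + D{\left(60 \right)}} = \frac{1}{-5939 - 54} = \frac{1}{-5993} = - \frac{1}{5993}$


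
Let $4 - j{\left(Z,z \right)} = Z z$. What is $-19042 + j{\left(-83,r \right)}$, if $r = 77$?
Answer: $-12647$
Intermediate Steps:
$j{\left(Z,z \right)} = 4 - Z z$
$-19042 + j{\left(-83,r \right)} = -19042 - \left(-4 - 6391\right) = -19042 + \left(4 + 6391\right) = -19042 + 6395 = -12647$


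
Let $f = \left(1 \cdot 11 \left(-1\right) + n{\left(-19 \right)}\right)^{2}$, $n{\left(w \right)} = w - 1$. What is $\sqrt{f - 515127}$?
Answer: $i \sqrt{514166} \approx 717.05 i$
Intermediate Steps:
$n{\left(w \right)} = -1 + w$ ($n{\left(w \right)} = w - 1 = -1 + w$)
$f = 961$ ($f = \left(1 \cdot 11 \left(-1\right) - 20\right)^{2} = \left(11 \left(-1\right) - 20\right)^{2} = \left(-11 - 20\right)^{2} = \left(-31\right)^{2} = 961$)
$\sqrt{f - 515127} = \sqrt{961 - 515127} = \sqrt{-514166} = i \sqrt{514166}$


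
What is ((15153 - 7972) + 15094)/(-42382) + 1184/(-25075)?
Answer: -608725913/1062728650 ≈ -0.57279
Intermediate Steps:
((15153 - 7972) + 15094)/(-42382) + 1184/(-25075) = (7181 + 15094)*(-1/42382) + 1184*(-1/25075) = 22275*(-1/42382) - 1184/25075 = -22275/42382 - 1184/25075 = -608725913/1062728650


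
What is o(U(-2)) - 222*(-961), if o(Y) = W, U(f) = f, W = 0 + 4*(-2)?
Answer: 213334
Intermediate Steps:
W = -8 (W = 0 - 8 = -8)
o(Y) = -8
o(U(-2)) - 222*(-961) = -8 - 222*(-961) = -8 + 213342 = 213334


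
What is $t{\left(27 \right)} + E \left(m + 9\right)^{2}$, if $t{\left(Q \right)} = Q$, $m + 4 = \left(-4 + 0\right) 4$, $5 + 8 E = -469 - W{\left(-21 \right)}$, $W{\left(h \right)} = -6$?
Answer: $- \frac{14103}{2} \approx -7051.5$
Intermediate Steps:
$E = - \frac{117}{2}$ ($E = - \frac{5}{8} + \frac{-469 - -6}{8} = - \frac{5}{8} + \frac{-469 + 6}{8} = - \frac{5}{8} + \frac{1}{8} \left(-463\right) = - \frac{5}{8} - \frac{463}{8} = - \frac{117}{2} \approx -58.5$)
$m = -20$ ($m = -4 + \left(-4 + 0\right) 4 = -4 - 16 = -20$)
$t{\left(27 \right)} + E \left(m + 9\right)^{2} = 27 - \frac{117 \left(-20 + 9\right)^{2}}{2} = 27 - \frac{117 \left(-11\right)^{2}}{2} = 27 - \frac{14157}{2} = - \frac{14103}{2}$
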